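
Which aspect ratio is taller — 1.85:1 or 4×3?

4×3

1.85 and 4×3 = 1.333; 1.85 > 1.333. The smaller width-to-height ratio is the taller frame.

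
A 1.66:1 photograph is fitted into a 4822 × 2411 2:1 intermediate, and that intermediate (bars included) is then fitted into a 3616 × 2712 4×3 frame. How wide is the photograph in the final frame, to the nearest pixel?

Inside the 4822×2411 canvas the photograph is height-limited at 4002.26 × 2411.00.
The 2:1 canvas is width-limited in 3616×2712, giving 3616.00 × 1808.00; scale factor 0.7499.
The photograph scales with it: width 4002.26 × 0.7499 ≈ 3001.28.

3001 px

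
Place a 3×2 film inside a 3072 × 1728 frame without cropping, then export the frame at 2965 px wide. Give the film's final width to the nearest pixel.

2502 px

In the 3072×1728 frame the film fills the height: width = 1728 × 3/2 ≈ 2592.00 px.
The frame scales by 2965/3072 = 0.9652; 2592.00 × 0.9652 ≈ 2501.72 px.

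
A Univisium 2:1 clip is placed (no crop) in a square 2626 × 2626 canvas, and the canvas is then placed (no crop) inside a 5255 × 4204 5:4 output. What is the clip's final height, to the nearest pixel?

First fit — Univisium 2:1 into 2626×2626 spans the width: 2626.00 × 1313.00.
Second fit — the square canvas into 5255×4204 spans the height: 4204.00 × 4204.00 (×1.6009 from 2626×2626).
So the clip's height is 1313.00 × 1.6009 ≈ 2102.00.

2102 px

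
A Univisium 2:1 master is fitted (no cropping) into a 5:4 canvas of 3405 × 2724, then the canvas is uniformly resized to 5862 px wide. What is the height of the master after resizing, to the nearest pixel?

In the 3405×2724 frame the master fills the width: height = 3405 × 1/2 ≈ 1702.50 px.
Resizing to 5862 px wide multiplies everything by 1.7216: 1702.50 → 2931.00 px.

2931 px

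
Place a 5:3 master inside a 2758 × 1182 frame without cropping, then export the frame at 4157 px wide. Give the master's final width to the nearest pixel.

2969 px

At 2758×1182 the master is height-limited, so width = 1182 × 5/3 ≈ 1970.00 px.
The frame scales by 4157/2758 = 1.5073; 1970.00 × 1.5073 ≈ 2969.29 px.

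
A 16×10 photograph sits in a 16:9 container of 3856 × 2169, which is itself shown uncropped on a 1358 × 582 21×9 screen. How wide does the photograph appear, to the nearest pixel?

First fit — 16×10 into 3856×2169 spans the height: 3470.40 × 2169.00.
16:9 in 1358×582: fills the height, so the intermediate becomes 1034.67 × 582.00 — a scale of ×0.2683.
Applying the same ×0.2683: 3470.40 → 931.20.

931 px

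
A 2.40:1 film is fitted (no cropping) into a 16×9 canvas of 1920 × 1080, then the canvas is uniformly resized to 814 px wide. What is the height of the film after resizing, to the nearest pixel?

339 px

In the 1920×1080 frame the film fills the width: height = 1920 / 2.400 ≈ 800.00 px.
Resizing to 814 px wide multiplies everything by 0.4240: 800.00 → 339.17 px.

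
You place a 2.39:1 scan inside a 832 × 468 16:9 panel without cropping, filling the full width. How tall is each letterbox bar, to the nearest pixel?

Content height = 832 / 2.390 ≈ 348.12 px.
468 − 348.12 = 119.88 px of bars (59.94 each).

60 px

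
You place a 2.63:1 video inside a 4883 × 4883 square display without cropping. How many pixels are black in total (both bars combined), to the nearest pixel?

14777648 pixels

Since 2.630 > 1.000, the video is width-limited.
The video is 4883 / 2.630 ≈ 1856.6540 px tall.
Leftover height: 4883 − 1856.6540 = 3026.3460 px.
Across the 4883-px span: 3026.3460 × 4883 ≈ 14777648 px.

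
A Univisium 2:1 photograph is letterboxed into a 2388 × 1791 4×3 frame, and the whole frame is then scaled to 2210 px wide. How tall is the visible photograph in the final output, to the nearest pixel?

1105 px

At 2388×1791 the photograph is width-limited, so height = 2388 × 1/2 ≈ 1194.00 px.
Scaling 2388 → 2210 is ×0.9255, so the height becomes 1194.00 × 0.9255 ≈ 1105.00 px.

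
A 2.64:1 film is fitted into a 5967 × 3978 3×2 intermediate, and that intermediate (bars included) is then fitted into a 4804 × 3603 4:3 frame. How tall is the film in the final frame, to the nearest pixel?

1820 px

First fit — 2.64:1 into 5967×3978 spans the width: 5967.00 × 2260.23.
3×2 in 4804×3603: fills the width, so the intermediate becomes 4804.00 × 3202.67 — a scale of ×0.8051.
Applying the same ×0.8051: 2260.23 → 1819.70.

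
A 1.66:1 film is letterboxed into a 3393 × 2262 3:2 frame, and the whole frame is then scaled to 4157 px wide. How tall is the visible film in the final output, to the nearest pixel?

Fitted into 3393×2262, the film spans the width; its height is 3393 / 1.660 ≈ 2043.98 px.
Scaling 3393 → 4157 is ×1.2252, so the height becomes 2043.98 × 1.2252 ≈ 2504.22 px.

2504 px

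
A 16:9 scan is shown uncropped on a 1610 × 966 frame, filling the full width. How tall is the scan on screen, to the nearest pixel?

906 px

That makes the image 905.62 px tall (1610 × 9/16).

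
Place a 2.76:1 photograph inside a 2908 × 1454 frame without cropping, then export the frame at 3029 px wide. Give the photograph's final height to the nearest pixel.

At 2908×1454 the photograph is width-limited, so height = 2908 / 2.760 ≈ 1053.62 px.
Scaling 2908 → 3029 is ×1.0416, so the height becomes 1053.62 × 1.0416 ≈ 1097.46 px.

1097 px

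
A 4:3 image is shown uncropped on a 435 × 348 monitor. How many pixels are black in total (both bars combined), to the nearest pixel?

Since 1.333 > 1.250, the image is width-limited.
That makes the image 326.2500 px tall (435 × 3/4).
Leftover height: 348 − 326.2500 = 21.7500 px.
That's 21.7500 × 435 ≈ 9461 black pixels.

9461 pixels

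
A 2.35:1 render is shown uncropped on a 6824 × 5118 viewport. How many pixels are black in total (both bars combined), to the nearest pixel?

2.35:1 is wider than 4×3, so it spans the full width.
The render is 6824 / 2.350 ≈ 2903.8298 px tall.
Leftover height: 5118 − 2903.8298 = 2214.1702 px.
Bar area = 2214.1702 × 6824 ≈ 15109498 px.

15109498 pixels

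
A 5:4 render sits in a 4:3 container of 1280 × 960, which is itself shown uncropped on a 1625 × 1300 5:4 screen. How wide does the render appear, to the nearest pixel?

1523 px

5:4 in 1280×960: fills the height, so the render is 1200.00 × 960.00.
The 4:3 canvas is width-limited in 1625×1300, giving 1625.00 × 1218.75; scale factor 1.2695.
Applying the same ×1.2695: 1200.00 → 1523.44.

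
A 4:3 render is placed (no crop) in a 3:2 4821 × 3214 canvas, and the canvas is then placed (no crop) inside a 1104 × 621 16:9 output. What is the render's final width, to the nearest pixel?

4:3 in 4821×3214: fills the height, so the render is 4285.33 × 3214.00.
Second fit — the 3:2 canvas into 1104×621 spans the height: 931.50 × 621.00 (×0.1932 from 4821×3214).
So the render's width is 4285.33 × 0.1932 ≈ 828.00.

828 px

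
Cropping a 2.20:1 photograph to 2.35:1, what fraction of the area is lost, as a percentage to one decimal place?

The width stays; only height is cut (since 2.35:1 is wider than 2.20:1).
Fraction kept = (2.200)/(2.350) ≈ 93.62%, so 6.38% is lost.

6.4%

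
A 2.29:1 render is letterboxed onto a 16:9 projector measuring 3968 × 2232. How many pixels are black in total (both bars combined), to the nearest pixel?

2.29:1 (2.290) > 16:9 (1.778), so the render fills the width.
The render is 3968 / 2.290 ≈ 1732.7511 px tall.
2232 − 1732.7511 = 499.2489 px of bars.
Across the 3968-px span: 499.2489 × 3968 ≈ 1981020 px.

1981020 pixels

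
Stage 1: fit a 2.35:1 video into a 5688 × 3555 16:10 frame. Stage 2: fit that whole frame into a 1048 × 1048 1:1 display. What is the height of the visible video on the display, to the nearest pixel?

446 px

Inside the 5688×3555 canvas the video is width-limited at 5688.00 × 2420.43.
The 16:10 canvas is width-limited in 1048×1048, giving 1048.00 × 655.00; scale factor 0.1842.
So the video's height is 2420.43 × 0.1842 ≈ 445.96.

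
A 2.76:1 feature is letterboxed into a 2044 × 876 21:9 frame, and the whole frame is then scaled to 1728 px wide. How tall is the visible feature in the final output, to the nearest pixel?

626 px

In the 2044×876 frame the feature fills the width: height = 2044 / 2.760 ≈ 740.58 px.
Resizing to 1728 px wide multiplies everything by 0.8454: 740.58 → 626.09 px.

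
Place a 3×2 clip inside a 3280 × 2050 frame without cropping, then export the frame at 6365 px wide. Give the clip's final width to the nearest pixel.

5967 px

Fitted into 3280×2050, the clip spans the height; its width is 2050 × 3/2 ≈ 3075.00 px.
Resizing to 6365 px wide multiplies everything by 1.9405: 3075.00 → 5967.19 px.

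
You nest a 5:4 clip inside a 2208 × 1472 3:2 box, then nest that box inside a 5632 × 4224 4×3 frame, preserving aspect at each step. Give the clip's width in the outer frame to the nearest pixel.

First fit — 5:4 into 2208×1472 spans the height: 1840.00 × 1472.00.
3:2 in 5632×4224: fills the width, so the intermediate becomes 5632.00 × 3754.67 — a scale of ×2.5507.
So the clip's width is 1840.00 × 2.5507 ≈ 4693.33.

4693 px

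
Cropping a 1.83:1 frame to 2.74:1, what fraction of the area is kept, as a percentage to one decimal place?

2.74:1 is wider than 1.83:1, so the crop keeps the full width and trims the height.
Area ratio = (1.830)/(2.740) = 66.79% retained.

66.8%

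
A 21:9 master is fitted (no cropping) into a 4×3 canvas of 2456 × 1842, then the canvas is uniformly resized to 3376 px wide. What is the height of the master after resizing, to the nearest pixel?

1447 px

At 2456×1842 the master is width-limited, so height = 2456 × 9/21 ≈ 1052.57 px.
Scaling 2456 → 3376 is ×1.3746, so the height becomes 1052.57 × 1.3746 ≈ 1446.86 px.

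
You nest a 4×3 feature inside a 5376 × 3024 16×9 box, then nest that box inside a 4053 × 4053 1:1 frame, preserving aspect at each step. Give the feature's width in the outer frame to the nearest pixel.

3040 px

Inside the 5376×3024 canvas the feature is height-limited at 4032.00 × 3024.00.
Second fit — the 16×9 canvas into 4053×4053 spans the width: 4053.00 × 2279.81 (×0.7539 from 5376×3024).
The feature scales with it: width 4032.00 × 0.7539 ≈ 3039.75.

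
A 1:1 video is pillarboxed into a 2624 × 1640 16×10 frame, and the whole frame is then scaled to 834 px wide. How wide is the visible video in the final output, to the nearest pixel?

Fitted into 2624×1640, the video spans the height; its width is 1640 × 1/1 ≈ 1640.00 px.
The frame scales by 834/2624 = 0.3178; 1640.00 × 0.3178 ≈ 521.25 px.

521 px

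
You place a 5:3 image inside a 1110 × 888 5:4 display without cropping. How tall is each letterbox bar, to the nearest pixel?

5:3 is wider than 5:4, so it spans the full width.
The image is 1110 × 3/5 ≈ 666.00 px tall.
Black = 888 − 666.00 = 222.00 px, or 111.00 per bar.

111 px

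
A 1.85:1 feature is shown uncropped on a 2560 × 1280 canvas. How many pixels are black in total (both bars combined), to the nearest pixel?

245760 pixels

1.85:1 is narrower than 2:1, so it spans the full height.
The feature is 1280 × 1.850 ≈ 2368.0000 px wide.
Leftover width: 2560 − 2368.0000 = 192.0000 px.
Bar area = 192.0000 × 1280 ≈ 245760 px.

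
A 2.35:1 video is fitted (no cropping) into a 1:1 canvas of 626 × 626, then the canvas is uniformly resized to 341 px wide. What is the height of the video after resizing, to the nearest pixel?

In the 626×626 frame the video fills the width: height = 626 / 2.350 ≈ 266.38 px.
Scaling 626 → 341 is ×0.5447, so the height becomes 266.38 × 0.5447 ≈ 145.11 px.

145 px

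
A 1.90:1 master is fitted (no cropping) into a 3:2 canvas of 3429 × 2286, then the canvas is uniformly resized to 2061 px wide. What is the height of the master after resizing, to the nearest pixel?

1085 px

In the 3429×2286 frame the master fills the width: height = 3429 / 1.900 ≈ 1804.74 px.
Resizing to 2061 px wide multiplies everything by 0.6010: 1804.74 → 1084.74 px.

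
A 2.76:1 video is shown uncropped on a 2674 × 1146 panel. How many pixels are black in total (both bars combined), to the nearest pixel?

Since 2.760 > 2.333, the video is width-limited.
Content height = 2674 / 2.760 ≈ 968.8406 px.
1146 − 968.8406 = 177.1594 px of bars.
That's 177.1594 × 2674 ≈ 473724 black pixels.

473724 pixels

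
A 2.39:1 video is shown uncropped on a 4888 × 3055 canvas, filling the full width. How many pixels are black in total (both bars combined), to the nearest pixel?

4935960 pixels

Content height = 4888 / 2.390 ≈ 2045.1883 px.
Black = 3055 − 2045.1883 = 1009.8117 px.
That's 1009.8117 × 4888 ≈ 4935960 black pixels.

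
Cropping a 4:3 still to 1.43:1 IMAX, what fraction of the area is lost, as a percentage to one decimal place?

Going from 4:3 to 1.43:1 IMAX means cutting height while keeping width.
Fraction kept = (1.333)/(1.430) ≈ 93.24%, so 6.76% is lost.

6.8%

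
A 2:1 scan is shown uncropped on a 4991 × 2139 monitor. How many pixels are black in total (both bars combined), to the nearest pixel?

Since 2.000 < 2.333, the scan is height-limited.
That makes the image 4278.0000 px wide (2139 × 2/1).
Black = 4991 − 4278.0000 = 713.0000 px.
That's 713.0000 × 2139 ≈ 1525107 black pixels.

1525107 pixels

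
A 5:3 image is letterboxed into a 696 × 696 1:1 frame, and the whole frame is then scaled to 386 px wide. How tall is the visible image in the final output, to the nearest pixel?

At 696×696 the image is width-limited, so height = 696 × 3/5 ≈ 417.60 px.
The frame scales by 386/696 = 0.5546; 417.60 × 0.5546 ≈ 231.60 px.

232 px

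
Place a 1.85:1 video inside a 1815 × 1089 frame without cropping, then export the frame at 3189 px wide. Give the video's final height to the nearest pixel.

In the 1815×1089 frame the video fills the width: height = 1815 / 1.850 ≈ 981.08 px.
Scaling 1815 → 3189 is ×1.7570, so the height becomes 981.08 × 1.7570 ≈ 1723.78 px.

1724 px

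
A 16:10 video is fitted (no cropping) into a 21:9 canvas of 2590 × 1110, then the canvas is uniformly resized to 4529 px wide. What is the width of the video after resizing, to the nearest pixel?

3106 px

At 2590×1110 the video is height-limited, so width = 1110 × 16/10 ≈ 1776.00 px.
Scaling 2590 → 4529 is ×1.7486, so the width becomes 1776.00 × 1.7486 ≈ 3105.60 px.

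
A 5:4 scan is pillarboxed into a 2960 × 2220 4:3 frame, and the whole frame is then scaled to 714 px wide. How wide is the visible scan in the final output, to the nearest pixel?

At 2960×2220 the scan is height-limited, so width = 2220 × 5/4 ≈ 2775.00 px.
Resizing to 714 px wide multiplies everything by 0.2412: 2775.00 → 669.38 px.

669 px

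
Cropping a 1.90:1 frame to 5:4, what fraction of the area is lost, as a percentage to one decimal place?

34.2%

5:4 is narrower than 1.90:1, so the crop keeps the full height and trims the width.
Area ratio = (1.250)/(1.900) = 65.79%; the remaining 34.21% is cropped out.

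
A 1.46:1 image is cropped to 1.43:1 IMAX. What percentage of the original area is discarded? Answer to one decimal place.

1.43:1 IMAX is narrower than 1.46:1, so the crop keeps the full height and trims the width.
Fraction kept = (1.430)/(1.460) ≈ 97.95%, so 2.05% is lost.

2.1%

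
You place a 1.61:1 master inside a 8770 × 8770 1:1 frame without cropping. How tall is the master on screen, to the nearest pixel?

1.61:1 is wider than 1:1, so it spans the full width.
Content height = 8770 / 1.610 ≈ 5447.20 px.

5447 px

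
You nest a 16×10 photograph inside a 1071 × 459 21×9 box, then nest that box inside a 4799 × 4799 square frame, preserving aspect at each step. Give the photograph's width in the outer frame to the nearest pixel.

First fit — 16×10 into 1071×459 spans the height: 734.40 × 459.00.
The 21×9 canvas is width-limited in 4799×4799, giving 4799.00 × 2056.71; scale factor 4.4809.
Applying the same ×4.4809: 734.40 → 3290.74.

3291 px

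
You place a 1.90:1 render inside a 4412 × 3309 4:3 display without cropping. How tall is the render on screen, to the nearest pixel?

Since 1.900 > 1.333, the render is width-limited.
That makes the image 2322.11 px tall (4412 / 1.900).

2322 px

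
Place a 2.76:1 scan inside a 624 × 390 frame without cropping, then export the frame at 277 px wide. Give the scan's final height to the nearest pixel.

100 px

Fitted into 624×390, the scan spans the width; its height is 624 / 2.760 ≈ 226.09 px.
The frame scales by 277/624 = 0.4439; 226.09 × 0.4439 ≈ 100.36 px.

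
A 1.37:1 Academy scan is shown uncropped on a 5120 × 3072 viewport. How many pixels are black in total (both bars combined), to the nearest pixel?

Since 1.370 < 1.667, the scan is height-limited.
Content width = 3072 × 1.370 ≈ 4208.6400 px.
Black = 5120 − 4208.6400 = 911.3600 px.
Bar area = 911.3600 × 3072 ≈ 2799698 px.

2799698 pixels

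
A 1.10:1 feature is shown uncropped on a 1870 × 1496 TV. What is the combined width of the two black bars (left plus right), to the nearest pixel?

Since 1.100 < 1.250, the feature is height-limited.
Content width = 1496 × 1.100 ≈ 1645.60 px.
Black = 1870 − 1645.60 = 224.40 px.

224 px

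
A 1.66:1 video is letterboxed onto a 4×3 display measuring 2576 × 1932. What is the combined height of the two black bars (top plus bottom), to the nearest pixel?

1.66:1 is wider than 4×3, so it spans the full width.
Content height = 2576 / 1.660 ≈ 1551.81 px.
1932 − 1551.81 = 380.19 px of bars.

380 px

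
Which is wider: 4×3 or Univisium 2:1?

Univisium 2:1

4×3 = 1.333 and Univisium 2:1 = 2; 2 > 1.333.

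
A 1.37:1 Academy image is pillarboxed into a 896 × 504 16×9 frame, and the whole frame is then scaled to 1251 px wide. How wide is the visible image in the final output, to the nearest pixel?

At 896×504 the image is height-limited, so width = 504 × 1.370 ≈ 690.48 px.
Resizing to 1251 px wide multiplies everything by 1.3962: 690.48 → 964.05 px.

964 px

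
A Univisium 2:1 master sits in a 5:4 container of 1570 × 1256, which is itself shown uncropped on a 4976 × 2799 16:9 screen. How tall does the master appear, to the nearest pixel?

1749 px

First fit — Univisium 2:1 into 1570×1256 spans the width: 1570.00 × 785.00.
5:4 in 4976×2799: fills the height, so the intermediate becomes 3498.75 × 2799.00 — a scale of ×2.2285.
Applying the same ×2.2285: 785.00 → 1749.38.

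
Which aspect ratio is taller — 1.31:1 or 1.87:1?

1.31:1

1.31 and 1.87; 1.87 > 1.31. The smaller width-to-height ratio is the taller frame.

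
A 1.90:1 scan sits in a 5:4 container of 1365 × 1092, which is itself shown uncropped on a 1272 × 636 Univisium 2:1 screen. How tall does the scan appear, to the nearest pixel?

First fit — 1.90:1 into 1365×1092 spans the width: 1365.00 × 718.42.
5:4 in 1272×636: fills the height, so the intermediate becomes 795.00 × 636.00 — a scale of ×0.5824.
Applying the same ×0.5824: 718.42 → 418.42.

418 px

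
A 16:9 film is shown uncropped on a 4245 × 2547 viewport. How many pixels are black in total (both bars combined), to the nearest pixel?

16:9 is wider than 5:3, so it spans the full width.
That makes the image 2387.8125 px tall (4245 × 9/16).
Black = 2547 − 2387.8125 = 159.1875 px.
Across the 4245-px span: 159.1875 × 4245 ≈ 675751 px.

675751 pixels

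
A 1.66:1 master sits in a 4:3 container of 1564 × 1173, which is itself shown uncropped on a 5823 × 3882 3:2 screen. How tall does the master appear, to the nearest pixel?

First fit — 1.66:1 into 1564×1173 spans the width: 1564.00 × 942.17.
4:3 in 5823×3882: fills the height, so the intermediate becomes 5176.00 × 3882.00 — a scale of ×3.3095.
So the master's height is 942.17 × 3.3095 ≈ 3118.07.

3118 px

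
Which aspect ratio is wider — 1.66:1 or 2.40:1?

2.40:1

1.66 and 2.4; 2.4 > 1.66.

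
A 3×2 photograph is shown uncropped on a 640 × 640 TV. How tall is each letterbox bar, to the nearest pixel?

3×2 (1.500) > square (1.000), so the photograph fills the width.
The photograph is 640 × 2/3 ≈ 426.67 px tall.
Black = 640 − 426.67 = 213.33 px, or 106.67 per bar.

107 px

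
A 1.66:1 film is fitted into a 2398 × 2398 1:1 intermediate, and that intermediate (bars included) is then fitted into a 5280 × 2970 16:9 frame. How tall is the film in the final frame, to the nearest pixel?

Inside the 2398×2398 canvas the film is width-limited at 2398.00 × 1444.58.
Second fit — the 1:1 canvas into 5280×2970 spans the height: 2970.00 × 2970.00 (×1.2385 from 2398×2398).
Applying the same ×1.2385: 1444.58 → 1789.16.

1789 px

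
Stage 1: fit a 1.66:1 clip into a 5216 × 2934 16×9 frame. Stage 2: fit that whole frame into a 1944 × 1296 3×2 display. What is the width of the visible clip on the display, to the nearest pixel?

1815 px

1.66:1 in 5216×2934: fills the height, so the clip is 4870.44 × 2934.00.
The 16×9 canvas is width-limited in 1944×1296, giving 1944.00 × 1093.50; scale factor 0.3727.
So the clip's width is 4870.44 × 0.3727 ≈ 1815.21.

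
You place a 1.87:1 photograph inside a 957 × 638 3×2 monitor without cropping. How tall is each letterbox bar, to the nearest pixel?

63 px

1.87:1 (1.870) > 3×2 (1.500), so the photograph fills the width.
That makes the image 511.76 px tall (957 / 1.870).
Black = 638 − 511.76 = 126.24 px, or 63.12 per bar.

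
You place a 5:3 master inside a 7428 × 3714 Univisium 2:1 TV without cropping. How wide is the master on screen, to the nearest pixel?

5:3 (1.667) < Univisium 2:1 (2.000), so the master fills the height.
Content width = 3714 × 5/3 ≈ 6190.00 px.

6190 px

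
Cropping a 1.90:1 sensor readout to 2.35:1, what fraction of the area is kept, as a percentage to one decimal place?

2.35:1 is wider than 1.90:1, so the crop keeps the full width and trims the height.
Area ratio = (1.900)/(2.350) = 80.85% retained.

80.9%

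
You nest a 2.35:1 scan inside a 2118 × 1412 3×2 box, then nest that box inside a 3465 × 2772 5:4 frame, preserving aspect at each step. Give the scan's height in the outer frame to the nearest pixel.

1474 px

First fit — 2.35:1 into 2118×1412 spans the width: 2118.00 × 901.28.
Second fit — the 3×2 canvas into 3465×2772 spans the width: 3465.00 × 2310.00 (×1.6360 from 2118×1412).
The scan scales with it: height 901.28 × 1.6360 ≈ 1474.47.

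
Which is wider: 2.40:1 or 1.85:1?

2.40:1

2.4 and 1.85; 2.4 > 1.85.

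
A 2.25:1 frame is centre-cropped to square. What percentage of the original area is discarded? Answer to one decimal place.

square is narrower than 2.25:1, so the crop keeps the full height and trims the width.
Area ratio = (1.000)/(2.250) = 44.44%; the remaining 55.56% is cropped out.

55.6%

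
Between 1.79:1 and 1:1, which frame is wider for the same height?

1.79:1

1.79 and 1; 1.79 > 1.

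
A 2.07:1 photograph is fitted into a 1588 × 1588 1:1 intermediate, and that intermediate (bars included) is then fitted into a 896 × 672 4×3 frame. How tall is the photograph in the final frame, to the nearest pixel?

325 px

2.07:1 in 1588×1588: fills the width, so the photograph is 1588.00 × 767.15.
Second fit — the 1:1 canvas into 896×672 spans the height: 672.00 × 672.00 (×0.4232 from 1588×1588).
Applying the same ×0.4232: 767.15 → 324.64.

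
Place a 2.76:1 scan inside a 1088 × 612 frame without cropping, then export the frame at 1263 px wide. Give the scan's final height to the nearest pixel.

458 px

In the 1088×612 frame the scan fills the width: height = 1088 / 2.760 ≈ 394.20 px.
Scaling 1088 → 1263 is ×1.1608, so the height becomes 394.20 × 1.1608 ≈ 457.61 px.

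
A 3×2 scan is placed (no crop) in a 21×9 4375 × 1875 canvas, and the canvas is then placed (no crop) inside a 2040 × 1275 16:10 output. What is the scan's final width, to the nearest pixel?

First fit — 3×2 into 4375×1875 spans the height: 2812.50 × 1875.00.
21×9 in 2040×1275: fills the width, so the intermediate becomes 2040.00 × 874.29 — a scale of ×0.4663.
The scan scales with it: width 2812.50 × 0.4663 ≈ 1311.43.

1311 px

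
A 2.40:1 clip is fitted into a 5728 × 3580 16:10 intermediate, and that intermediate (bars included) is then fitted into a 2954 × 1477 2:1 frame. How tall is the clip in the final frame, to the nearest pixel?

First fit — 2.40:1 into 5728×3580 spans the width: 5728.00 × 2386.67.
16:10 in 2954×1477: fills the height, so the intermediate becomes 2363.20 × 1477.00 — a scale of ×0.4126.
So the clip's height is 2386.67 × 0.4126 ≈ 984.67.

985 px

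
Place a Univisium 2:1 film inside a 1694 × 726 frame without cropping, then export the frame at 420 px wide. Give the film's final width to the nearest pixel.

At 1694×726 the film is height-limited, so width = 726 × 2/1 ≈ 1452.00 px.
Scaling 1694 → 420 is ×0.2479, so the width becomes 1452.00 × 0.2479 ≈ 360.00 px.

360 px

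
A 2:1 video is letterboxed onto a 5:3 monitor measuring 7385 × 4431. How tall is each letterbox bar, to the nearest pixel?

2:1 (2.000) > 5:3 (1.667), so the video fills the width.
That makes the image 3692.50 px tall (7385 × 1/2).
Leftover height: 4431 − 3692.50 = 738.50 px → 369.25 each side.

369 px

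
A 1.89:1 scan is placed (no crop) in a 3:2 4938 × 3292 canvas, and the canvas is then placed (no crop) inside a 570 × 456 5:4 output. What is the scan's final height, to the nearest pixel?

Inside the 4938×3292 canvas the scan is width-limited at 4938.00 × 2612.70.
Second fit — the 3:2 canvas into 570×456 spans the width: 570.00 × 380.00 (×0.1154 from 4938×3292).
So the scan's height is 2612.70 × 0.1154 ≈ 301.59.

302 px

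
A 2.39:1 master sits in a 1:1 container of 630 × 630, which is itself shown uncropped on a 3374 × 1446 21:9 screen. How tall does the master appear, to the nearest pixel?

605 px

First fit — 2.39:1 into 630×630 spans the width: 630.00 × 263.60.
The 1:1 canvas is height-limited in 3374×1446, giving 1446.00 × 1446.00; scale factor 2.2952.
So the master's height is 263.60 × 2.2952 ≈ 605.02.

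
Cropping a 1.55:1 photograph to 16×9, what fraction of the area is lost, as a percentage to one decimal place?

16×9 is wider than 1.55:1, so the crop keeps the full width and trims the height.
Fraction kept = (1.550)/(1.778) ≈ 87.19%, so 12.81% is lost.

12.8%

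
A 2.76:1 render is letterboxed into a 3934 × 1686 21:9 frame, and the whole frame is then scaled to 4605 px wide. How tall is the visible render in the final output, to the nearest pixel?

1668 px

In the 3934×1686 frame the render fills the width: height = 3934 / 2.760 ≈ 1425.36 px.
Resizing to 4605 px wide multiplies everything by 1.1706: 1425.36 → 1668.48 px.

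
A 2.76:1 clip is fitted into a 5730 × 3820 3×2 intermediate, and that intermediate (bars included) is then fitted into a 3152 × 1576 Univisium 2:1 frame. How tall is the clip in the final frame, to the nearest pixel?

857 px

2.76:1 in 5730×3820: fills the width, so the clip is 5730.00 × 2076.09.
Second fit — the 3×2 canvas into 3152×1576 spans the height: 2364.00 × 1576.00 (×0.4126 from 5730×3820).
The clip scales with it: height 2076.09 × 0.4126 ≈ 856.52.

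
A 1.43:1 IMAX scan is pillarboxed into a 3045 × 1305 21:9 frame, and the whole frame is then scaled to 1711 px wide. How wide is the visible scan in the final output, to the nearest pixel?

1049 px

Fitted into 3045×1305, the scan spans the height; its width is 1305 × 1.430 ≈ 1866.15 px.
Resizing to 1711 px wide multiplies everything by 0.5619: 1866.15 → 1048.60 px.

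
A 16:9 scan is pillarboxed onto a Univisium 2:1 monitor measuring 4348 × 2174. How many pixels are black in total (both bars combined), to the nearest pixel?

16:9 is narrower than Univisium 2:1, so it spans the full height.
That makes the image 3864.8889 px wide (2174 × 16/9).
Black = 4348 − 3864.8889 = 483.1111 px.
That's 483.1111 × 2174 ≈ 1050284 black pixels.

1050284 pixels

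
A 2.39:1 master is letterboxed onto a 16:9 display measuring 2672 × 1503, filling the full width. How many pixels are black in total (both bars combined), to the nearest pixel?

1028742 pixels

That makes the image 1117.9916 px tall (2672 / 2.390).
Black = 1503 − 1117.9916 = 385.0084 px.
That's 385.0084 × 2672 ≈ 1028742 black pixels.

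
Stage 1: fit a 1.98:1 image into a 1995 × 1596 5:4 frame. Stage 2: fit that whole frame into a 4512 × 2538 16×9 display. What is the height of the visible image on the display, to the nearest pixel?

Inside the 1995×1596 canvas the image is width-limited at 1995.00 × 1007.58.
Second fit — the 5:4 canvas into 4512×2538 spans the height: 3172.50 × 2538.00 (×1.5902 from 1995×1596).
So the image's height is 1007.58 × 1.5902 ≈ 1602.27.

1602 px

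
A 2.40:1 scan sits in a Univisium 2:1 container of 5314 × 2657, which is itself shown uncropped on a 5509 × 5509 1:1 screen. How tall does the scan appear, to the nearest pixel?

Inside the 5314×2657 canvas the scan is width-limited at 5314.00 × 2214.17.
The Univisium 2:1 canvas is width-limited in 5509×5509, giving 5509.00 × 2754.50; scale factor 1.0367.
So the scan's height is 2214.17 × 1.0367 ≈ 2295.42.

2295 px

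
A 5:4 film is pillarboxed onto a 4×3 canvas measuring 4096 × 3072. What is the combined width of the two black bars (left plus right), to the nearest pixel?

Since 1.250 < 1.333, the film is height-limited.
That makes the image 3840.00 px wide (3072 × 5/4).
Leftover width: 4096 − 3840.00 = 256.00 px.

256 px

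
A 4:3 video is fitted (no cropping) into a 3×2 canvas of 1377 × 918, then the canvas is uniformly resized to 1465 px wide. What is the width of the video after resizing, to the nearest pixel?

At 1377×918 the video is height-limited, so width = 918 × 4/3 ≈ 1224.00 px.
The frame scales by 1465/1377 = 1.0639; 1224.00 × 1.0639 ≈ 1302.22 px.

1302 px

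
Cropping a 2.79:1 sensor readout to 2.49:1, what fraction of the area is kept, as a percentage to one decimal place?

89.2%

The height stays; only width is cut (since 2.49:1 is narrower than 2.79:1).
Fraction kept = (2.490)/(2.790) ≈ 89.25%.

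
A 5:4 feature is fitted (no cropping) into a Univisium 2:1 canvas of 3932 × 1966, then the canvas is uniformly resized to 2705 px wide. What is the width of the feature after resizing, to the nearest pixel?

1691 px

In the 3932×1966 frame the feature fills the height: width = 1966 × 5/4 ≈ 2457.50 px.
The frame scales by 2705/3932 = 0.6879; 2457.50 × 0.6879 ≈ 1690.62 px.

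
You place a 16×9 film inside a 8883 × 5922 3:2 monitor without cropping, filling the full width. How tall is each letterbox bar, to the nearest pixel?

463 px

That makes the image 4996.69 px tall (8883 × 9/16).
Leftover height: 5922 − 4996.69 = 925.31 px → 462.66 each side.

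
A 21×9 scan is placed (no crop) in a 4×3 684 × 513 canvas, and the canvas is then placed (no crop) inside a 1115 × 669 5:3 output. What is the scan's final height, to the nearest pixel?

382 px

Inside the 684×513 canvas the scan is width-limited at 684.00 × 293.14.
The 4×3 canvas is height-limited in 1115×669, giving 892.00 × 669.00; scale factor 1.3041.
The scan scales with it: height 293.14 × 1.3041 ≈ 382.29.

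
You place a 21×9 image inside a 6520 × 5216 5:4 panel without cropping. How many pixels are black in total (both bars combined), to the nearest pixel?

15789577 pixels

21×9 (2.333) > 5:4 (1.250), so the image fills the width.
Content height = 6520 × 9/21 ≈ 2794.2857 px.
Leftover height: 5216 − 2794.2857 = 2421.7143 px.
Bar area = 2421.7143 × 6520 ≈ 15789577 px.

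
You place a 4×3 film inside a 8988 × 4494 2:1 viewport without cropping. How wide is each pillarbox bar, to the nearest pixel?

4×3 is narrower than 2:1, so it spans the full height.
Content width = 4494 × 4/3 ≈ 5992.00 px.
8988 − 5992.00 = 2996.00 px of bars (1498.00 each).

1498 px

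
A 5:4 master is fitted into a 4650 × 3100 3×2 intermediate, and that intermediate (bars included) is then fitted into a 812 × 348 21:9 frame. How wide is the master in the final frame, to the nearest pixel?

435 px

First fit — 5:4 into 4650×3100 spans the height: 3875.00 × 3100.00.
3×2 in 812×348: fills the height, so the intermediate becomes 522.00 × 348.00 — a scale of ×0.1123.
Applying the same ×0.1123: 3875.00 → 435.00.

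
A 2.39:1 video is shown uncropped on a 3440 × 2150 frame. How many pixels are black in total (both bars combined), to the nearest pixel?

2444703 pixels

Since 2.390 > 1.600, the video is width-limited.
Content height = 3440 / 2.390 ≈ 1439.3305 px.
2150 − 1439.3305 = 710.6695 px of bars.
That's 710.6695 × 3440 ≈ 2444703 black pixels.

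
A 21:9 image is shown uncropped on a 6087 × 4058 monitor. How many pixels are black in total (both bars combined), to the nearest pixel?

8821802 pixels

21:9 is wider than 3:2, so it spans the full width.
Content height = 6087 × 9/21 ≈ 2608.7143 px.
Leftover height: 4058 − 2608.7143 = 1449.2857 px.
Across the 6087-px span: 1449.2857 × 6087 ≈ 8821802 px.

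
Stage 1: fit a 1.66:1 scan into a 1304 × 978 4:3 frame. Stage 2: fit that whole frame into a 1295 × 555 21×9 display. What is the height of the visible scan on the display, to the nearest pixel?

446 px

First fit — 1.66:1 into 1304×978 spans the width: 1304.00 × 785.54.
The 4:3 canvas is height-limited in 1295×555, giving 740.00 × 555.00; scale factor 0.5675.
Applying the same ×0.5675: 785.54 → 445.78.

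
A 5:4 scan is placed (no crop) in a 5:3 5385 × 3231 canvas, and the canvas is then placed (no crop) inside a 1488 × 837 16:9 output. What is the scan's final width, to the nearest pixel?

1046 px

First fit — 5:4 into 5385×3231 spans the height: 4038.75 × 3231.00.
The 5:3 canvas is height-limited in 1488×837, giving 1395.00 × 837.00; scale factor 0.2591.
Applying the same ×0.2591: 4038.75 → 1046.25.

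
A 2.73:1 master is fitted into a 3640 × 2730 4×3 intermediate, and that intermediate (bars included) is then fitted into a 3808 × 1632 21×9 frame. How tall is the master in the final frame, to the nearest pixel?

797 px

Inside the 3640×2730 canvas the master is width-limited at 3640.00 × 1333.33.
Second fit — the 4×3 canvas into 3808×1632 spans the height: 2176.00 × 1632.00 (×0.5978 from 3640×2730).
So the master's height is 1333.33 × 0.5978 ≈ 797.07.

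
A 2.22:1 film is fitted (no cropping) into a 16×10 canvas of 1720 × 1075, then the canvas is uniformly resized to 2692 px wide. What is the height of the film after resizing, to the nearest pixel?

Fitted into 1720×1075, the film spans the width; its height is 1720 / 2.220 ≈ 774.77 px.
The frame scales by 2692/1720 = 1.5651; 774.77 × 1.5651 ≈ 1212.61 px.

1213 px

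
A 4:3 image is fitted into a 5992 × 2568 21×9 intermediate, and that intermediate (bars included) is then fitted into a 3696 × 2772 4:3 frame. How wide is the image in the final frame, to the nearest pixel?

4:3 in 5992×2568: fills the height, so the image is 3424.00 × 2568.00.
21×9 in 3696×2772: fills the width, so the intermediate becomes 3696.00 × 1584.00 — a scale of ×0.6168.
So the image's width is 3424.00 × 0.6168 ≈ 2112.00.

2112 px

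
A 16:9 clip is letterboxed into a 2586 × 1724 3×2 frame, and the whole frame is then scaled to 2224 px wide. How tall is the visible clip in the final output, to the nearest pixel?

1251 px

Fitted into 2586×1724, the clip spans the width; its height is 2586 × 9/16 ≈ 1454.62 px.
Resizing to 2224 px wide multiplies everything by 0.8600: 1454.62 → 1251.00 px.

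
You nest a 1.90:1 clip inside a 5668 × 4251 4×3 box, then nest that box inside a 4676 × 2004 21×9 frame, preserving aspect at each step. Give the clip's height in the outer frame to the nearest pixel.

1406 px

First fit — 1.90:1 into 5668×4251 spans the width: 5668.00 × 2983.16.
4×3 in 4676×2004: fills the height, so the intermediate becomes 2672.00 × 2004.00 — a scale of ×0.4714.
The clip scales with it: height 2983.16 × 0.4714 ≈ 1406.32.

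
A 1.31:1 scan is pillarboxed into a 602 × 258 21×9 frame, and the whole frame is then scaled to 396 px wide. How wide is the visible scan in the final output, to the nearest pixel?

222 px

At 602×258 the scan is height-limited, so width = 258 × 1.310 ≈ 337.98 px.
Resizing to 396 px wide multiplies everything by 0.6578: 337.98 → 222.33 px.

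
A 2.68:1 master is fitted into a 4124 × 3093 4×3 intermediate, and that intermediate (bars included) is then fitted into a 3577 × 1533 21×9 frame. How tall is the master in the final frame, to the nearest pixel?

2.68:1 in 4124×3093: fills the width, so the master is 4124.00 × 1538.81.
Second fit — the 4×3 canvas into 3577×1533 spans the height: 2044.00 × 1533.00 (×0.4956 from 4124×3093).
The master scales with it: height 1538.81 × 0.4956 ≈ 762.69.

763 px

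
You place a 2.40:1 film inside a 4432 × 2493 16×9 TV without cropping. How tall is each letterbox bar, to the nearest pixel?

2.40:1 (2.400) > 16×9 (1.778), so the film fills the width.
That makes the image 1846.67 px tall (4432 / 2.400).
Black = 2493 − 1846.67 = 646.33 px, or 323.17 per bar.

323 px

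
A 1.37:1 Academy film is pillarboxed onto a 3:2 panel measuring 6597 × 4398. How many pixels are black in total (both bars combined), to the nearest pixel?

2514513 pixels

1.37:1 Academy (1.370) < 3:2 (1.500), so the film fills the height.
Content width = 4398 × 1.370 ≈ 6025.2600 px.
Leftover width: 6597 − 6025.2600 = 571.7400 px.
That's 571.7400 × 4398 ≈ 2514513 black pixels.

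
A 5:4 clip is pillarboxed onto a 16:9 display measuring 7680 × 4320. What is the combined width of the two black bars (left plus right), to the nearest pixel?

2280 px

5:4 (1.250) < 16:9 (1.778), so the clip fills the height.
That makes the image 5400.00 px wide (4320 × 5/4).
7680 − 5400.00 = 2280.00 px of bars.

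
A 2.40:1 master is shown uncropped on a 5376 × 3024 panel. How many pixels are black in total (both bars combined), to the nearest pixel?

4214784 pixels

2.40:1 (2.400) > 16×9 (1.778), so the master fills the width.
That makes the image 2240.0000 px tall (5376 / 2.400).
3024 − 2240.0000 = 784.0000 px of bars.
Bar area = 784.0000 × 5376 ≈ 4214784 px.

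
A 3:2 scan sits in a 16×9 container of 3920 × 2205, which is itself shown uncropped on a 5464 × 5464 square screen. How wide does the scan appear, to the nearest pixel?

First fit — 3:2 into 3920×2205 spans the height: 3307.50 × 2205.00.
Second fit — the 16×9 canvas into 5464×5464 spans the width: 5464.00 × 3073.50 (×1.3939 from 3920×2205).
The scan scales with it: width 3307.50 × 1.3939 ≈ 4610.25.

4610 px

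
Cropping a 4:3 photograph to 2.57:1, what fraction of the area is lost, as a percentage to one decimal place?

48.1%

2.57:1 is wider than 4:3, so the crop keeps the full width and trims the height.
Area ratio = (1.333)/(2.570) = 51.88%; the remaining 48.12% is cropped out.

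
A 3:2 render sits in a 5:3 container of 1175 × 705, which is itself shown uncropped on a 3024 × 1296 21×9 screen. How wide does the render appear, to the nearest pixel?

1944 px

Inside the 1175×705 canvas the render is height-limited at 1057.50 × 705.00.
5:3 in 3024×1296: fills the height, so the intermediate becomes 2160.00 × 1296.00 — a scale of ×1.8383.
So the render's width is 1057.50 × 1.8383 ≈ 1944.00.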